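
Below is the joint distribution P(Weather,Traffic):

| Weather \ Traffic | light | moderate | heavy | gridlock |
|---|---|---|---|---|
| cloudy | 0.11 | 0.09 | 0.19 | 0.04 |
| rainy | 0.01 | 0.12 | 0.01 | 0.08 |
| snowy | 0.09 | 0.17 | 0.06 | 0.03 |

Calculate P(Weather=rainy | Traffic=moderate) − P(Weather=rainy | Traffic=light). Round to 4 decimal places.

0.2682

P(Traffic=moderate) = 0.09 + 0.12 + 0.17 = 0.38; P(Weather=rainy | Traffic=moderate) = 0.12/0.38 = 0.31579.
P(Traffic=light) = 0.11 + 0.01 + 0.09 = 0.21; P(Weather=rainy | Traffic=light) = 0.01/0.21 = 0.04762.
Difference = 0.2682.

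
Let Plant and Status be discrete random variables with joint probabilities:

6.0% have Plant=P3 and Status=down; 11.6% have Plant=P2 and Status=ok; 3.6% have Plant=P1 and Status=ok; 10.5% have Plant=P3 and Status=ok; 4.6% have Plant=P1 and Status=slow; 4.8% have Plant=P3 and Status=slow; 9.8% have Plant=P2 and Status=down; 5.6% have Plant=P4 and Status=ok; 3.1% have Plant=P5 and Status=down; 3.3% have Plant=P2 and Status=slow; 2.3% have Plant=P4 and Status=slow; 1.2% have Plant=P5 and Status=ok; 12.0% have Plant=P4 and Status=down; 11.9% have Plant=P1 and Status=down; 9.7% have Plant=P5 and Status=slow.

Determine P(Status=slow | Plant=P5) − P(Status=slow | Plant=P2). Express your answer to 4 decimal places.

0.5593

P(Plant=P5) = 0.012 + 0.097 + 0.031 = 0.140; P(Status=slow | Plant=P5) = 0.097/0.140 = 0.69286.
P(Plant=P2) = 0.116 + 0.033 + 0.098 = 0.247; P(Status=slow | Plant=P2) = 0.033/0.247 = 0.13360.
Difference = 0.5593.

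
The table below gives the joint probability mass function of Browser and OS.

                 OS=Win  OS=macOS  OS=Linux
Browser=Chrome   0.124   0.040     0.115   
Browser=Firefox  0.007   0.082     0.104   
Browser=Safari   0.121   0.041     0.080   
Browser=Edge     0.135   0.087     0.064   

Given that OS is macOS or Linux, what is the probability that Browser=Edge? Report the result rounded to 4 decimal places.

0.2463

P(OS=macOS) = 0.040 + 0.082 + 0.041 + 0.087 = 0.250.
P(OS=Linux) = 0.115 + 0.104 + 0.080 + 0.064 = 0.363.
P(OS ∈ {macOS, Linux}) = 0.250 + 0.363 = 0.613; P(Browser=Edge, OS ∈ {macOS, Linux}) = 0.087 + 0.064 = 0.151.
P(Browser=Edge | OS ∈ {macOS, Linux}) = 0.151/0.613 = 0.2463.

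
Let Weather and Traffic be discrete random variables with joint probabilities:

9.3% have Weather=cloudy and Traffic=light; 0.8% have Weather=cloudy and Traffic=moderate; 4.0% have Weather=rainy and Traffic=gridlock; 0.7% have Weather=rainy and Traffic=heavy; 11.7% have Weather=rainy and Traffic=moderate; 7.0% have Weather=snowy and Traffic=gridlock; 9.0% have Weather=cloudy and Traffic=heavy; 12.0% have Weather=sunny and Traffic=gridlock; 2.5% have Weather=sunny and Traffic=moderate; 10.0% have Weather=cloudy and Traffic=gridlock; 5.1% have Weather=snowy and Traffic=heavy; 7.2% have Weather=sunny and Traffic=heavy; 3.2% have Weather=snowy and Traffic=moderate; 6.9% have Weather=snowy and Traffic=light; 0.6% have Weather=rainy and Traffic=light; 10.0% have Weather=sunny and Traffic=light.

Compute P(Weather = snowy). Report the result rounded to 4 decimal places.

P(Weather=snowy) = 0.069 + 0.032 + 0.051 + 0.070 = 0.222.

0.2220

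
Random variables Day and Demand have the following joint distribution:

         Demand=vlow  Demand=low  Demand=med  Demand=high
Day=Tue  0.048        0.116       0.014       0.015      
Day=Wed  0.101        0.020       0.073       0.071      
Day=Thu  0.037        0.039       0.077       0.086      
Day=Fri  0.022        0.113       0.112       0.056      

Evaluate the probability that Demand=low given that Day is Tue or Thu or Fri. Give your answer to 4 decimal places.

0.3646

P(Day=Tue) = 0.048 + 0.116 + 0.014 + 0.015 = 0.193.
P(Day=Thu) = 0.037 + 0.039 + 0.077 + 0.086 = 0.239.
P(Day=Fri) = 0.022 + 0.113 + 0.112 + 0.056 = 0.303.
P(Day ∈ {Tue, Thu, Fri}) = 0.193 + 0.239 + 0.303 = 0.735; P(Demand=low, Day ∈ {Tue, Thu, Fri}) = 0.116 + 0.039 + 0.113 = 0.268.
P(Demand=low | Day ∈ {Tue, Thu, Fri}) = 0.268/0.735 = 0.3646.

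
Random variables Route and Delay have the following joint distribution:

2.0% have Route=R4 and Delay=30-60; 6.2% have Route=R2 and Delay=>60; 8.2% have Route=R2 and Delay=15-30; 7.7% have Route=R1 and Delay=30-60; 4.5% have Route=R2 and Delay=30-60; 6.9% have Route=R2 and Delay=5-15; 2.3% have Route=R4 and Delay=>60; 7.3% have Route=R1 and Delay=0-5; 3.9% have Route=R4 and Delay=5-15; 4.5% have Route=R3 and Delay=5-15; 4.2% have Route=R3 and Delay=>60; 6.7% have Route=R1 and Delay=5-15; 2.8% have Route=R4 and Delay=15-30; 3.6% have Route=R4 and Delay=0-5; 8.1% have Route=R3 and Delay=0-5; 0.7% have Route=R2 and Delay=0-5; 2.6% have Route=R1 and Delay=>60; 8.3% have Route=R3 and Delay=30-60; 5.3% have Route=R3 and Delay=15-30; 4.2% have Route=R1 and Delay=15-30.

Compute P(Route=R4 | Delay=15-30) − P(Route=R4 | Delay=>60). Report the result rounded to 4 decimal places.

-0.0137

P(Delay=15-30) = 0.042 + 0.082 + 0.053 + 0.028 = 0.205; P(Route=R4 | Delay=15-30) = 0.028/0.205 = 0.13659.
P(Delay=>60) = 0.026 + 0.062 + 0.042 + 0.023 = 0.153; P(Route=R4 | Delay=>60) = 0.023/0.153 = 0.15033.
Difference = -0.0137.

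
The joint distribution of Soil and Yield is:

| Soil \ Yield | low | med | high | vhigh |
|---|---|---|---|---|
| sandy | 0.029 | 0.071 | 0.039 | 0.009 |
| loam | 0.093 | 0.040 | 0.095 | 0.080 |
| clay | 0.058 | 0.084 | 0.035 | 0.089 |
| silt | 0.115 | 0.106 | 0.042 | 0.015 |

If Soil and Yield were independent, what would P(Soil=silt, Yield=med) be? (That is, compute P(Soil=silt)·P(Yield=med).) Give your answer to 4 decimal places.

P(Soil=silt) = 0.115 + 0.106 + 0.042 + 0.015 = 0.278.
P(Yield=med) = 0.071 + 0.040 + 0.084 + 0.106 = 0.301.
Product: 0.278 × 0.301 = 0.0837.

0.0837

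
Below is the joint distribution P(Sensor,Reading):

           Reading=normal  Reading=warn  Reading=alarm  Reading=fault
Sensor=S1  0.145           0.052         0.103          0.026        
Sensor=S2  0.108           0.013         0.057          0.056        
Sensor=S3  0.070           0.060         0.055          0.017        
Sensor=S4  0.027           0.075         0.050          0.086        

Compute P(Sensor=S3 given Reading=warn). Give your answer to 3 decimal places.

P(Reading=warn) = 0.052 + 0.013 + 0.060 + 0.075 = 0.200.
P(Sensor=S3 | Reading=warn) = 0.060/0.200 = 0.300.

0.300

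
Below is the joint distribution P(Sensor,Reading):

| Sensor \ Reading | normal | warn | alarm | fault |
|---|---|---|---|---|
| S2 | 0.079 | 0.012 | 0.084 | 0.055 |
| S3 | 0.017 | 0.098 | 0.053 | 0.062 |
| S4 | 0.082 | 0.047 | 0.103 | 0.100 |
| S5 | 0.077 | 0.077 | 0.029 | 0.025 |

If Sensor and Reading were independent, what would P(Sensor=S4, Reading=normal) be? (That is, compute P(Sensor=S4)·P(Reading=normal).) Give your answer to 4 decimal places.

P(Sensor=S4) = 0.082 + 0.047 + 0.103 + 0.100 = 0.332.
P(Reading=normal) = 0.079 + 0.017 + 0.082 + 0.077 = 0.255.
Product: 0.332 × 0.255 = 0.0847.

0.0847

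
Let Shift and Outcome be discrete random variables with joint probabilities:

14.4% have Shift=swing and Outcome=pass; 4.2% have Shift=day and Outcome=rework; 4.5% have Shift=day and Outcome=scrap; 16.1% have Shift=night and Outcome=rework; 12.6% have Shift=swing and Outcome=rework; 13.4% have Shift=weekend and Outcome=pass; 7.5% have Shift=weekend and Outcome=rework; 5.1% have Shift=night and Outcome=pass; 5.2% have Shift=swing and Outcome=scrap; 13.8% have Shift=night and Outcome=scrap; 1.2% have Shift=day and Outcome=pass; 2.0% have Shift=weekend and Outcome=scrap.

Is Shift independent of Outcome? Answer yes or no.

P(Shift=night) = 0.350 and P(Outcome=pass) = 0.341, so their product is 0.11935, but P(Shift=night, Outcome=pass) = 0.051. Since these differ, Shift and Outcome are not independent.

no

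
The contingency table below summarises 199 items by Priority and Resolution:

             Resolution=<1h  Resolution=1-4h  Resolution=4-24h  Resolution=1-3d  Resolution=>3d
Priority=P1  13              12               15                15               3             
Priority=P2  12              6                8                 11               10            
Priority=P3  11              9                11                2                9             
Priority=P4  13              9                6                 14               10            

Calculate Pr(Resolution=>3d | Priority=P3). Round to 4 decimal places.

0.2143

Total with Priority=P3: 11 + 9 + 11 + 2 + 9 = 42.
P(Resolution=>3d | Priority=P3) = 9/42 = 0.2143.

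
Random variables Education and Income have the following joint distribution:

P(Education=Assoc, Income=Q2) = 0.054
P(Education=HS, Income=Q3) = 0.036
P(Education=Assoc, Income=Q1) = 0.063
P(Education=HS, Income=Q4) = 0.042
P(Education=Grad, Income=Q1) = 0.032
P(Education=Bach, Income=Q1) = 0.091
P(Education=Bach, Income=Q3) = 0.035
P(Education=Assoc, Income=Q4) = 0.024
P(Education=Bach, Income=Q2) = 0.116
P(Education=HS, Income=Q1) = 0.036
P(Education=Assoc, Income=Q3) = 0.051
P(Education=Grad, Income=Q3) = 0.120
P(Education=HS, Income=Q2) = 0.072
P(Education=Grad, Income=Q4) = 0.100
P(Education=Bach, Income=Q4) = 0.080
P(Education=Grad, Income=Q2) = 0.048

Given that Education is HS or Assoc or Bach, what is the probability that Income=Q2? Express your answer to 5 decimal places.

0.34571

P(Education=HS) = 0.036 + 0.072 + 0.036 + 0.042 = 0.186.
P(Education=Assoc) = 0.063 + 0.054 + 0.051 + 0.024 = 0.192.
P(Education=Bach) = 0.091 + 0.116 + 0.035 + 0.080 = 0.322.
P(Education ∈ {HS, Assoc, Bach}) = 0.186 + 0.192 + 0.322 = 0.700; P(Income=Q2, Education ∈ {HS, Assoc, Bach}) = 0.072 + 0.054 + 0.116 = 0.242.
P(Income=Q2 | Education ∈ {HS, Assoc, Bach}) = 0.242/0.700 = 0.34571.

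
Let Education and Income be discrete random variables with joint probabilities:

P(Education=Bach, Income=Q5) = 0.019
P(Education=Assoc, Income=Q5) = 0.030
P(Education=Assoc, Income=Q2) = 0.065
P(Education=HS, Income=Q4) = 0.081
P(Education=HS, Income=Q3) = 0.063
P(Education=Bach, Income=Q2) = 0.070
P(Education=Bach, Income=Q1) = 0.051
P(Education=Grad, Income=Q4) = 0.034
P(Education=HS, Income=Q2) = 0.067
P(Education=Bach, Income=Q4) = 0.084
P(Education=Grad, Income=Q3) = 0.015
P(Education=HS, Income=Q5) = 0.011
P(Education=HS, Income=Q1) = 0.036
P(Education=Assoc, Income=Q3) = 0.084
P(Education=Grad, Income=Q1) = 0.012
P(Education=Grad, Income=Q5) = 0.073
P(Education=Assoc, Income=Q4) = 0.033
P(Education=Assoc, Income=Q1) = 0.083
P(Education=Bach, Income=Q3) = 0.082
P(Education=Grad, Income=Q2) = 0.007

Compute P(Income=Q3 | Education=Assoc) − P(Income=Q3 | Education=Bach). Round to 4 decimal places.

P(Education=Assoc) = 0.083 + 0.065 + 0.084 + 0.033 + 0.030 = 0.295; P(Income=Q3 | Education=Assoc) = 0.084/0.295 = 0.28475.
P(Education=Bach) = 0.051 + 0.070 + 0.082 + 0.084 + 0.019 = 0.306; P(Income=Q3 | Education=Bach) = 0.082/0.306 = 0.26797.
Difference = 0.0168.

0.0168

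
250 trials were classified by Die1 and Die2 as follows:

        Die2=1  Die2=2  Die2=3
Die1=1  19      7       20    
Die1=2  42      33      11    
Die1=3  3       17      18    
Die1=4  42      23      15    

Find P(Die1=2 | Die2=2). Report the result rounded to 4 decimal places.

Total with Die2=2: 7 + 33 + 17 + 23 = 80.
P(Die1=2 | Die2=2) = 33/80 = 0.4125.

0.4125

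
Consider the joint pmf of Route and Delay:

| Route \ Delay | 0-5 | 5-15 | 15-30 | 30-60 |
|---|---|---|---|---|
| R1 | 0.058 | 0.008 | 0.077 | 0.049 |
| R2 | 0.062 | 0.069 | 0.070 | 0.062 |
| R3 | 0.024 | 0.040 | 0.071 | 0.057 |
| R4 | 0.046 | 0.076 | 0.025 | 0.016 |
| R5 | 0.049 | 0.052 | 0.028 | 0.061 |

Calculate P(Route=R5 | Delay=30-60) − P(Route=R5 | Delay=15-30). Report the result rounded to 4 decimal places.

P(Delay=30-60) = 0.049 + 0.062 + 0.057 + 0.016 + 0.061 = 0.245; P(Route=R5 | Delay=30-60) = 0.061/0.245 = 0.24898.
P(Delay=15-30) = 0.077 + 0.070 + 0.071 + 0.025 + 0.028 = 0.271; P(Route=R5 | Delay=15-30) = 0.028/0.271 = 0.10332.
Difference = 0.1457.

0.1457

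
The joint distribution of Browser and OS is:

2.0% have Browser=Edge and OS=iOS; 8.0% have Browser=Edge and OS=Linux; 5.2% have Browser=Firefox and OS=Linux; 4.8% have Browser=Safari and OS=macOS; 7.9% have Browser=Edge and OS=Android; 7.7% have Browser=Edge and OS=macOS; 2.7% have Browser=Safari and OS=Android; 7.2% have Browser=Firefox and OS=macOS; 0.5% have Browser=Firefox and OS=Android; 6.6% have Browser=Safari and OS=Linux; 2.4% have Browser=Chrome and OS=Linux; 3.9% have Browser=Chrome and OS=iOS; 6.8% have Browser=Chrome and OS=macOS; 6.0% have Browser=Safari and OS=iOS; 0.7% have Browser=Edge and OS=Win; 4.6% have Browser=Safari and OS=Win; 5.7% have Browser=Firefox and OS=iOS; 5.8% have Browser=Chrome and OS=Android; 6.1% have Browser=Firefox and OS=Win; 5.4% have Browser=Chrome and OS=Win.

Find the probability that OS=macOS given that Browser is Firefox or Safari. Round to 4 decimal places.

P(Browser=Firefox) = 0.061 + 0.072 + 0.052 + 0.057 + 0.005 = 0.247.
P(Browser=Safari) = 0.046 + 0.048 + 0.066 + 0.060 + 0.027 = 0.247.
P(Browser ∈ {Firefox, Safari}) = 0.247 + 0.247 = 0.494; P(OS=macOS, Browser ∈ {Firefox, Safari}) = 0.072 + 0.048 = 0.120.
P(OS=macOS | Browser ∈ {Firefox, Safari}) = 0.120/0.494 = 0.2429.

0.2429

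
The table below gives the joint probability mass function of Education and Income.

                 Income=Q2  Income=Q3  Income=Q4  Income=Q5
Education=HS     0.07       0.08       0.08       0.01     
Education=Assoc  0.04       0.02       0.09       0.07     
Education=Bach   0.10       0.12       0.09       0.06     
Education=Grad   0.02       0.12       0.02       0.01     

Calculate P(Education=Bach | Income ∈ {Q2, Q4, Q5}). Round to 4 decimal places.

P(Income=Q2) = 0.07 + 0.04 + 0.10 + 0.02 = 0.23.
P(Income=Q4) = 0.08 + 0.09 + 0.09 + 0.02 = 0.28.
P(Income=Q5) = 0.01 + 0.07 + 0.06 + 0.01 = 0.15.
P(Income ∈ {Q2, Q4, Q5}) = 0.23 + 0.28 + 0.15 = 0.66; P(Education=Bach, Income ∈ {Q2, Q4, Q5}) = 0.10 + 0.09 + 0.06 = 0.25.
P(Education=Bach | Income ∈ {Q2, Q4, Q5}) = 0.25/0.66 = 0.3788.

0.3788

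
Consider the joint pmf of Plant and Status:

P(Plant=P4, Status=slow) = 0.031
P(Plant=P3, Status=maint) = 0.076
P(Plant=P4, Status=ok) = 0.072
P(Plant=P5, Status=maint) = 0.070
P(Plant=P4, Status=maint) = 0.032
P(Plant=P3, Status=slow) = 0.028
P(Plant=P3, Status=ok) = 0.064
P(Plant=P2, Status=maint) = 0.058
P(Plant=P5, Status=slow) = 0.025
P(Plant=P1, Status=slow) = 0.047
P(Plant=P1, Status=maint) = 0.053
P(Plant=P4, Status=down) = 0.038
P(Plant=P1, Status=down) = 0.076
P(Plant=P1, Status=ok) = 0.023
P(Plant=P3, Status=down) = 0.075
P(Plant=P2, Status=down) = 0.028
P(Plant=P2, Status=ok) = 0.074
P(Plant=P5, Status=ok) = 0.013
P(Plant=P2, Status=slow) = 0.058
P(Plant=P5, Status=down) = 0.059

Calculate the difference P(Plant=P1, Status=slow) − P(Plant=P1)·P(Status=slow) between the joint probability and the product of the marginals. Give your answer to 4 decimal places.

P(Plant=P1) = 0.023 + 0.047 + 0.076 + 0.053 = 0.199.
P(Status=slow) = 0.047 + 0.058 + 0.028 + 0.031 + 0.025 = 0.189.
P(Plant=P1, Status=slow) − P(Plant=P1)P(Status=slow) = 0.047 − 0.199×0.189 = 0.0094.

0.0094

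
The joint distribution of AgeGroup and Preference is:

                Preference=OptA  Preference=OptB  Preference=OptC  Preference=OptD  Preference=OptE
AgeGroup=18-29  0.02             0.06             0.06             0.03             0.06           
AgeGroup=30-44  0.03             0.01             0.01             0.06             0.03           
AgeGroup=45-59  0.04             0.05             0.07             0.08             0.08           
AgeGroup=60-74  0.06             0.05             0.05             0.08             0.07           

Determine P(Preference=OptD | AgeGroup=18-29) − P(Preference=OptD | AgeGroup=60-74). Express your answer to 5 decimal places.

P(AgeGroup=18-29) = 0.02 + 0.06 + 0.06 + 0.03 + 0.06 = 0.23; P(Preference=OptD | AgeGroup=18-29) = 0.03/0.23 = 0.130435.
P(AgeGroup=60-74) = 0.06 + 0.05 + 0.05 + 0.08 + 0.07 = 0.31; P(Preference=OptD | AgeGroup=60-74) = 0.08/0.31 = 0.258065.
Difference = -0.12763.

-0.12763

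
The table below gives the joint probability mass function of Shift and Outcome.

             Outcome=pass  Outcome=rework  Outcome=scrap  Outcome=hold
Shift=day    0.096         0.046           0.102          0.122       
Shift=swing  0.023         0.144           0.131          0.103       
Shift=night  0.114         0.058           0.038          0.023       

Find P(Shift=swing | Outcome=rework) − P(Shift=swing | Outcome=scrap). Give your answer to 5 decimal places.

0.09725

P(Outcome=rework) = 0.046 + 0.144 + 0.058 = 0.248; P(Shift=swing | Outcome=rework) = 0.144/0.248 = 0.580645.
P(Outcome=scrap) = 0.102 + 0.131 + 0.038 = 0.271; P(Shift=swing | Outcome=scrap) = 0.131/0.271 = 0.483395.
Difference = 0.09725.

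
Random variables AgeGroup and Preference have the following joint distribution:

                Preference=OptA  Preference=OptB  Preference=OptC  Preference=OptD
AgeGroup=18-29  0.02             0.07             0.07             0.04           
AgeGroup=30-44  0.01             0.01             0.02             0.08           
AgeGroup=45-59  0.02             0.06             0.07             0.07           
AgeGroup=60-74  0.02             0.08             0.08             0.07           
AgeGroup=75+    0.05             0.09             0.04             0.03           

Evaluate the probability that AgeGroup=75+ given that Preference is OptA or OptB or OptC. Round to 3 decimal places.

0.254

P(Preference=OptA) = 0.02 + 0.01 + 0.02 + 0.02 + 0.05 = 0.12.
P(Preference=OptB) = 0.07 + 0.01 + 0.06 + 0.08 + 0.09 = 0.31.
P(Preference=OptC) = 0.07 + 0.02 + 0.07 + 0.08 + 0.04 = 0.28.
P(Preference ∈ {OptA, OptB, OptC}) = 0.12 + 0.31 + 0.28 = 0.71; P(AgeGroup=75+, Preference ∈ {OptA, OptB, OptC}) = 0.05 + 0.09 + 0.04 = 0.18.
P(AgeGroup=75+ | Preference ∈ {OptA, OptB, OptC}) = 0.18/0.71 = 0.254.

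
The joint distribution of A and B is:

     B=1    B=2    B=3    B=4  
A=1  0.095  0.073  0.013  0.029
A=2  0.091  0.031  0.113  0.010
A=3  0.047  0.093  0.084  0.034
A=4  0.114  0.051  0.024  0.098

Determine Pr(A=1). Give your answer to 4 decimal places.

0.2100

P(A=1) = 0.095 + 0.073 + 0.013 + 0.029 = 0.210.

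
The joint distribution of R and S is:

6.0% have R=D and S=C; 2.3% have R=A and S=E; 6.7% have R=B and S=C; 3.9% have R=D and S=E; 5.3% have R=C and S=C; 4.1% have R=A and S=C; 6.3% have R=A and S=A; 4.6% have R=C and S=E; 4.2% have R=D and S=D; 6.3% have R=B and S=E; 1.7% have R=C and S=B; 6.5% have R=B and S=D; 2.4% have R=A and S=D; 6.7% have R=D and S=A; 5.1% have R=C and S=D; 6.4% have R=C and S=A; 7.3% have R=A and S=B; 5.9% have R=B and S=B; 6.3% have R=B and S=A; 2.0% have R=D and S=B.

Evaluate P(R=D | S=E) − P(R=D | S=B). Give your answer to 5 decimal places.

0.10973

P(S=E) = 0.023 + 0.063 + 0.046 + 0.039 = 0.171; P(R=D | S=E) = 0.039/0.171 = 0.228070.
P(S=B) = 0.073 + 0.059 + 0.017 + 0.020 = 0.169; P(R=D | S=B) = 0.020/0.169 = 0.118343.
Difference = 0.10973.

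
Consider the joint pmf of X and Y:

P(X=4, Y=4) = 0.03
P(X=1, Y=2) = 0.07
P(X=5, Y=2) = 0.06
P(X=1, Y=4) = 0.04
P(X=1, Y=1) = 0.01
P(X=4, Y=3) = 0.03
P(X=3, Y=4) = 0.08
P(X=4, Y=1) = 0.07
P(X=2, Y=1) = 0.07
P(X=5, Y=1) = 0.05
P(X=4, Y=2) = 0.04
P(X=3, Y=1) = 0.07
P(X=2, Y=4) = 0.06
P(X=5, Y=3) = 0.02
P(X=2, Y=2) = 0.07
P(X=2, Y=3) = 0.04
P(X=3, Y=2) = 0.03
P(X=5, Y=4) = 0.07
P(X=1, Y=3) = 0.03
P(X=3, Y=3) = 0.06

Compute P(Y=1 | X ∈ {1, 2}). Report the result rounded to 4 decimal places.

0.2051

P(X=1) = 0.01 + 0.07 + 0.03 + 0.04 = 0.15.
P(X=2) = 0.07 + 0.07 + 0.04 + 0.06 = 0.24.
P(X ∈ {1, 2}) = 0.15 + 0.24 = 0.39; P(Y=1, X ∈ {1, 2}) = 0.01 + 0.07 = 0.08.
P(Y=1 | X ∈ {1, 2}) = 0.08/0.39 = 0.2051.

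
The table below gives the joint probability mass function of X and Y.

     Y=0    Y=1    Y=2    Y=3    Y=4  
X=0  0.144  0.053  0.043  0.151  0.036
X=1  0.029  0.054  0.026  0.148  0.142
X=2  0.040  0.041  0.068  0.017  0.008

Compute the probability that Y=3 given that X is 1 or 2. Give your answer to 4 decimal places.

0.2880

P(X=1) = 0.029 + 0.054 + 0.026 + 0.148 + 0.142 = 0.399.
P(X=2) = 0.040 + 0.041 + 0.068 + 0.017 + 0.008 = 0.174.
P(X ∈ {1, 2}) = 0.399 + 0.174 = 0.573; P(Y=3, X ∈ {1, 2}) = 0.148 + 0.017 = 0.165.
P(Y=3 | X ∈ {1, 2}) = 0.165/0.573 = 0.2880.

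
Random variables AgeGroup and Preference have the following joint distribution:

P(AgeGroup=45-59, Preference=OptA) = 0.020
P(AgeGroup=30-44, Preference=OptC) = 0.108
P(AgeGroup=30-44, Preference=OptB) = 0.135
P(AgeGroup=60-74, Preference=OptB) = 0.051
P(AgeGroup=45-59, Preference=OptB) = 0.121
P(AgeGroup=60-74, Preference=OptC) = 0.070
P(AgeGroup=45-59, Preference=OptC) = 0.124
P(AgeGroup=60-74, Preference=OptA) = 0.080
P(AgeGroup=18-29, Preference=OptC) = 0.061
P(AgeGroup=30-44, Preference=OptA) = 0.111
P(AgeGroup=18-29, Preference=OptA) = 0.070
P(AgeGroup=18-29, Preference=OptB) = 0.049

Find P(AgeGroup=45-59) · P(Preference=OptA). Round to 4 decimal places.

P(AgeGroup=45-59) = 0.020 + 0.121 + 0.124 = 0.265.
P(Preference=OptA) = 0.070 + 0.111 + 0.020 + 0.080 = 0.281.
Product: 0.265 × 0.281 = 0.0745.

0.0745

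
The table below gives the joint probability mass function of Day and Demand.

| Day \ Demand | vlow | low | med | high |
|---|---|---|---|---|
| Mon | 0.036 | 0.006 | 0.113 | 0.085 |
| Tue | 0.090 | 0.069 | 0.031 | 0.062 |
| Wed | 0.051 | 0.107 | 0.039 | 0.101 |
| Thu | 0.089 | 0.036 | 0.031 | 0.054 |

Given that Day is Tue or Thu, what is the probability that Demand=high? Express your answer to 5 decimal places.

0.25108

P(Day=Tue) = 0.090 + 0.069 + 0.031 + 0.062 = 0.252.
P(Day=Thu) = 0.089 + 0.036 + 0.031 + 0.054 = 0.210.
P(Day ∈ {Tue, Thu}) = 0.252 + 0.210 = 0.462; P(Demand=high, Day ∈ {Tue, Thu}) = 0.062 + 0.054 = 0.116.
P(Demand=high | Day ∈ {Tue, Thu}) = 0.116/0.462 = 0.25108.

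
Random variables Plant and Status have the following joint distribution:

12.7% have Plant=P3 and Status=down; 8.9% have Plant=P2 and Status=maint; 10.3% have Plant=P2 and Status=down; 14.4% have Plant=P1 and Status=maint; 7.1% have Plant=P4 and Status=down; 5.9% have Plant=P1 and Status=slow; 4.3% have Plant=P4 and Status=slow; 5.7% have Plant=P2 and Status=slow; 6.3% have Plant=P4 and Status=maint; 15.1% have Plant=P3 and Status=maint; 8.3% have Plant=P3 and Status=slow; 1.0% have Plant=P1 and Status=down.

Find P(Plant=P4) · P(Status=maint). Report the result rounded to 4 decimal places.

P(Plant=P4) = 0.043 + 0.071 + 0.063 = 0.177.
P(Status=maint) = 0.144 + 0.089 + 0.151 + 0.063 = 0.447.
Product: 0.177 × 0.447 = 0.0791.

0.0791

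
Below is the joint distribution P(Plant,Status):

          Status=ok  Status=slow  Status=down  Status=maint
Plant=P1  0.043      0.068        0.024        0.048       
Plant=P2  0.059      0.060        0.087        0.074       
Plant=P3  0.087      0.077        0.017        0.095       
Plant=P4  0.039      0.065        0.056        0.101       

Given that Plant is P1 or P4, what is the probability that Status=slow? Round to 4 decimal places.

P(Plant=P1) = 0.043 + 0.068 + 0.024 + 0.048 = 0.183.
P(Plant=P4) = 0.039 + 0.065 + 0.056 + 0.101 = 0.261.
P(Plant ∈ {P1, P4}) = 0.183 + 0.261 = 0.444; P(Status=slow, Plant ∈ {P1, P4}) = 0.068 + 0.065 = 0.133.
P(Status=slow | Plant ∈ {P1, P4}) = 0.133/0.444 = 0.2995.

0.2995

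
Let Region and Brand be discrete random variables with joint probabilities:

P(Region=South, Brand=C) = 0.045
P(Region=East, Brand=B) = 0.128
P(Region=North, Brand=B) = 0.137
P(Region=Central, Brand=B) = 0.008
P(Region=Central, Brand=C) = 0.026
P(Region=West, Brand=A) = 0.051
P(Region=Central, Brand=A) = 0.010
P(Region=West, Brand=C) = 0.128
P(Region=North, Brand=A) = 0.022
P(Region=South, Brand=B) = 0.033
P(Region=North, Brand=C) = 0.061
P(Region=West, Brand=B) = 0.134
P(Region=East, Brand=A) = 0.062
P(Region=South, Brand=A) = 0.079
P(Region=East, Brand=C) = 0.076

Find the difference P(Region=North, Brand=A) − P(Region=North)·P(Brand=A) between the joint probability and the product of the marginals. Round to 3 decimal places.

-0.027

P(Region=North) = 0.022 + 0.137 + 0.061 = 0.220.
P(Brand=A) = 0.022 + 0.079 + 0.062 + 0.051 + 0.010 = 0.224.
P(Region=North, Brand=A) − P(Region=North)P(Brand=A) = 0.022 − 0.220×0.224 = -0.027.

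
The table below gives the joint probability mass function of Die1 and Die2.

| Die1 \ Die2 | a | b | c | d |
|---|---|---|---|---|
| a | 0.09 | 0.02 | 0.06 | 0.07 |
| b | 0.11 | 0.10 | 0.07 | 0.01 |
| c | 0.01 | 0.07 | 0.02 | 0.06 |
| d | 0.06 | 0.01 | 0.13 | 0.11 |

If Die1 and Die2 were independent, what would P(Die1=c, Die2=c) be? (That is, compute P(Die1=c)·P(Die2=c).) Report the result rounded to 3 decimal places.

P(Die1=c) = 0.01 + 0.07 + 0.02 + 0.06 = 0.16.
P(Die2=c) = 0.06 + 0.07 + 0.02 + 0.13 = 0.28.
Product: 0.16 × 0.28 = 0.045.

0.045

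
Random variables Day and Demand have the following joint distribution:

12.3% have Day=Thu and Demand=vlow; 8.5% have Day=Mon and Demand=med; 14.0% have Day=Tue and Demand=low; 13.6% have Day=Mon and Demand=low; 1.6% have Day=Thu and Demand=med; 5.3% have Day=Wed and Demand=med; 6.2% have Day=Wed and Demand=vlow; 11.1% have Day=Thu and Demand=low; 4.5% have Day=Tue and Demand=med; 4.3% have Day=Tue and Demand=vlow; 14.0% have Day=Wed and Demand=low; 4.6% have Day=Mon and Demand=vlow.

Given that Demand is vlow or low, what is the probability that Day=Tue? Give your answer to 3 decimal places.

P(Demand=vlow) = 0.046 + 0.043 + 0.062 + 0.123 = 0.274.
P(Demand=low) = 0.136 + 0.140 + 0.140 + 0.111 = 0.527.
P(Demand ∈ {vlow, low}) = 0.274 + 0.527 = 0.801; P(Day=Tue, Demand ∈ {vlow, low}) = 0.043 + 0.140 = 0.183.
P(Day=Tue | Demand ∈ {vlow, low}) = 0.183/0.801 = 0.228.

0.228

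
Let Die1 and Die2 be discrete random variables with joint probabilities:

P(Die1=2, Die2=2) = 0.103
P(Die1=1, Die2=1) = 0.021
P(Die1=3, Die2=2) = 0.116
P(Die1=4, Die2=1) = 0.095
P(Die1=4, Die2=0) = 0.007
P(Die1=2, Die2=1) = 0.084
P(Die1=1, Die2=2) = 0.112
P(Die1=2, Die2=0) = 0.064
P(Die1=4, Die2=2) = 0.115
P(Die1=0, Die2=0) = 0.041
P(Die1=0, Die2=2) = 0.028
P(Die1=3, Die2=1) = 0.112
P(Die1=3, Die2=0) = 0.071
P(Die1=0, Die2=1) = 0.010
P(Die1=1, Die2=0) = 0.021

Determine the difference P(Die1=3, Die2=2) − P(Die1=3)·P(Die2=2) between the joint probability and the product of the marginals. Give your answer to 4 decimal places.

P(Die1=3) = 0.071 + 0.112 + 0.116 = 0.299.
P(Die2=2) = 0.028 + 0.112 + 0.103 + 0.116 + 0.115 = 0.474.
P(Die1=3, Die2=2) − P(Die1=3)P(Die2=2) = 0.116 − 0.299×0.474 = -0.0257.

-0.0257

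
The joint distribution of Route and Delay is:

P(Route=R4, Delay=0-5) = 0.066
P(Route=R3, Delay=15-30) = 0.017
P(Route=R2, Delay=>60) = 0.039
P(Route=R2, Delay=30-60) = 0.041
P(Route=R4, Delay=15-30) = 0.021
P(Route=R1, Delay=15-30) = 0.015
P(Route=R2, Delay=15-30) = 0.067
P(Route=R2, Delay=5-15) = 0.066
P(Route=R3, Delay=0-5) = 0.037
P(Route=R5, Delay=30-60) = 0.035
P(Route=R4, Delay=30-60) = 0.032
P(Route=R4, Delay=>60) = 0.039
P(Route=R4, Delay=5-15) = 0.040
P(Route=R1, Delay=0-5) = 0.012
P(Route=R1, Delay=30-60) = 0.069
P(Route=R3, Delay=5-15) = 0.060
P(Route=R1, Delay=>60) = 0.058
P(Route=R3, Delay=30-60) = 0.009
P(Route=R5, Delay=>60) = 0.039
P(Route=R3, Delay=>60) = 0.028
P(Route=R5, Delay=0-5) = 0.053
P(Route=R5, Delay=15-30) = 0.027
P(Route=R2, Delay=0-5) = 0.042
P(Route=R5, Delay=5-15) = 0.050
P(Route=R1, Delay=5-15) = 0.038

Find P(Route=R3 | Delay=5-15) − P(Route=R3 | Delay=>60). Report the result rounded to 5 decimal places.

0.09829

P(Delay=5-15) = 0.038 + 0.066 + 0.060 + 0.040 + 0.050 = 0.254; P(Route=R3 | Delay=5-15) = 0.060/0.254 = 0.236220.
P(Delay=>60) = 0.058 + 0.039 + 0.028 + 0.039 + 0.039 = 0.203; P(Route=R3 | Delay=>60) = 0.028/0.203 = 0.137931.
Difference = 0.09829.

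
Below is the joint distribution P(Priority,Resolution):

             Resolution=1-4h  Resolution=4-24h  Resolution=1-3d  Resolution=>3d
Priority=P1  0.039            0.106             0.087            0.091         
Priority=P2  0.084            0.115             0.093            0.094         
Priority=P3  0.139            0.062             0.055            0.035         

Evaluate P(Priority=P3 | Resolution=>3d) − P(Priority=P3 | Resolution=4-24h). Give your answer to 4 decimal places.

P(Resolution=>3d) = 0.091 + 0.094 + 0.035 = 0.220; P(Priority=P3 | Resolution=>3d) = 0.035/0.220 = 0.15909.
P(Resolution=4-24h) = 0.106 + 0.115 + 0.062 = 0.283; P(Priority=P3 | Resolution=4-24h) = 0.062/0.283 = 0.21908.
Difference = -0.0600.

-0.0600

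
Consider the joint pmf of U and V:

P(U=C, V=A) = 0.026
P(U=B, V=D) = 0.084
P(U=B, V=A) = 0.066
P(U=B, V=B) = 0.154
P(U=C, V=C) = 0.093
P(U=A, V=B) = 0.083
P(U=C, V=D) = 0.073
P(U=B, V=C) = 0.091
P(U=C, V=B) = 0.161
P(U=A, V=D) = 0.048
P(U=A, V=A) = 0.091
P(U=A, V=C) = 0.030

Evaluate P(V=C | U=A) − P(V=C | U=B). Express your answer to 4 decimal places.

P(U=A) = 0.091 + 0.083 + 0.030 + 0.048 = 0.252; P(V=C | U=A) = 0.030/0.252 = 0.11905.
P(U=B) = 0.066 + 0.154 + 0.091 + 0.084 = 0.395; P(V=C | U=B) = 0.091/0.395 = 0.23038.
Difference = -0.1113.

-0.1113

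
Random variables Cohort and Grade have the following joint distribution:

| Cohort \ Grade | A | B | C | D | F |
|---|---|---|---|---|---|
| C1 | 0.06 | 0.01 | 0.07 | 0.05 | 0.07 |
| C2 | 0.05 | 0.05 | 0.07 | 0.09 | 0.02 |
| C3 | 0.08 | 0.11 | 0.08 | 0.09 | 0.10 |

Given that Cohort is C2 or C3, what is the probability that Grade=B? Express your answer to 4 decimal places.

P(Cohort=C2) = 0.05 + 0.05 + 0.07 + 0.09 + 0.02 = 0.28.
P(Cohort=C3) = 0.08 + 0.11 + 0.08 + 0.09 + 0.10 = 0.46.
P(Cohort ∈ {C2, C3}) = 0.28 + 0.46 = 0.74; P(Grade=B, Cohort ∈ {C2, C3}) = 0.05 + 0.11 = 0.16.
P(Grade=B | Cohort ∈ {C2, C3}) = 0.16/0.74 = 0.2162.

0.2162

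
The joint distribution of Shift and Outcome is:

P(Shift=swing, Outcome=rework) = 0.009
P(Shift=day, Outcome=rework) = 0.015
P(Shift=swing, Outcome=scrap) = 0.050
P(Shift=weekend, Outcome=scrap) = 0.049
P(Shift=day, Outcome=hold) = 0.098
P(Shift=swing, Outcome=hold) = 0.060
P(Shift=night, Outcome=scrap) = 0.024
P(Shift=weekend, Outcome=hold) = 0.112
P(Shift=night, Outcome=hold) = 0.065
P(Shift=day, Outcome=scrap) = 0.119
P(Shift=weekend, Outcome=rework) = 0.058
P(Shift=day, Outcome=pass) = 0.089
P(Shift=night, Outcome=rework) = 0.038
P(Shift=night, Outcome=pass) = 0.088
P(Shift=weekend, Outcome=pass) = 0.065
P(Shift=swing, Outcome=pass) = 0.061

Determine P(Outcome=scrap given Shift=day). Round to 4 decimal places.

0.3707

P(Shift=day) = 0.089 + 0.015 + 0.119 + 0.098 = 0.321.
P(Outcome=scrap | Shift=day) = 0.119/0.321 = 0.3707.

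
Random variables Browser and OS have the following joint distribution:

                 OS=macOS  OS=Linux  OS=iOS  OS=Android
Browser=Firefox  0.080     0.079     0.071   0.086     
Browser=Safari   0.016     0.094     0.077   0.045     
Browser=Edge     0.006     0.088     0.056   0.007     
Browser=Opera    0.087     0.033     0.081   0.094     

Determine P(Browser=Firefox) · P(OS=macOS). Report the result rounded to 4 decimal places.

0.0597

P(Browser=Firefox) = 0.080 + 0.079 + 0.071 + 0.086 = 0.316.
P(OS=macOS) = 0.080 + 0.016 + 0.006 + 0.087 = 0.189.
Product: 0.316 × 0.189 = 0.0597.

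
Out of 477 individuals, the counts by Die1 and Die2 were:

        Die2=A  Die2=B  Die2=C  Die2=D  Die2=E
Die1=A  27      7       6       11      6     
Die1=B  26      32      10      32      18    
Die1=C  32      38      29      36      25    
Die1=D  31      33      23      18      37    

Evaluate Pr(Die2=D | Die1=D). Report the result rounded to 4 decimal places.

0.1268

Total with Die1=D: 31 + 33 + 23 + 18 + 37 = 142.
P(Die2=D | Die1=D) = 18/142 = 0.1268.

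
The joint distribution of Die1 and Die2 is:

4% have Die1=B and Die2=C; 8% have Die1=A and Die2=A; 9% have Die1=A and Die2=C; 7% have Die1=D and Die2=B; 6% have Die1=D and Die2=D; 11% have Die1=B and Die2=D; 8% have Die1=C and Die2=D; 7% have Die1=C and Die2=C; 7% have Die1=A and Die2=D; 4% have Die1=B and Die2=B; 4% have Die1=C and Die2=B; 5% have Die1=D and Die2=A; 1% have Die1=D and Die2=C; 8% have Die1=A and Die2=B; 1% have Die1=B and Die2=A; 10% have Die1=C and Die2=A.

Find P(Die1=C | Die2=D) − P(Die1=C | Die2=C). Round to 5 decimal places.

-0.08333

P(Die2=D) = 0.07 + 0.11 + 0.08 + 0.06 = 0.32; P(Die1=C | Die2=D) = 0.08/0.32 = 0.250000.
P(Die2=C) = 0.09 + 0.04 + 0.07 + 0.01 = 0.21; P(Die1=C | Die2=C) = 0.07/0.21 = 0.333333.
Difference = -0.08333.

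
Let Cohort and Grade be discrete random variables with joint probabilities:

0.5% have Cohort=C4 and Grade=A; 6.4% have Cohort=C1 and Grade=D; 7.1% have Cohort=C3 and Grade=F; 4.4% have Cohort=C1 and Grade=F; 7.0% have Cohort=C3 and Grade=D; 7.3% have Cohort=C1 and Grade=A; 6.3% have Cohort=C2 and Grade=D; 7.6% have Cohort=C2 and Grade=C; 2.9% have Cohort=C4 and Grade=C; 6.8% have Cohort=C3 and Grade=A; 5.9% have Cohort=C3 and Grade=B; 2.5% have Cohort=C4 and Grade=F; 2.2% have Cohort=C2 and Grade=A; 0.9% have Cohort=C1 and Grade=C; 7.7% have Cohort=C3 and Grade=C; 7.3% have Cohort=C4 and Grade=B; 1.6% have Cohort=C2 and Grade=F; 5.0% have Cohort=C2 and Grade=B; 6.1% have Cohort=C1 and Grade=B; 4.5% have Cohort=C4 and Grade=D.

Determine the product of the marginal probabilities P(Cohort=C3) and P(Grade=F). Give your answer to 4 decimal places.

P(Cohort=C3) = 0.068 + 0.059 + 0.077 + 0.070 + 0.071 = 0.345.
P(Grade=F) = 0.044 + 0.016 + 0.071 + 0.025 = 0.156.
Product: 0.345 × 0.156 = 0.0538.

0.0538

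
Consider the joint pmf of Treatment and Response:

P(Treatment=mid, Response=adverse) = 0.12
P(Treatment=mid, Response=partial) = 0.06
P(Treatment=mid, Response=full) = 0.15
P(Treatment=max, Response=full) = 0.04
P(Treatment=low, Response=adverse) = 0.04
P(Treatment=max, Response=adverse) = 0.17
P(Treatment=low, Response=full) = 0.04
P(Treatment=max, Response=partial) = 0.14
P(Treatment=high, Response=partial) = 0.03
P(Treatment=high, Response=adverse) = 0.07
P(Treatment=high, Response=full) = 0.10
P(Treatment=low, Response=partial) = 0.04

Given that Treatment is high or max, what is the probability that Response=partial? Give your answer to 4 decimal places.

P(Treatment=high) = 0.03 + 0.10 + 0.07 = 0.20.
P(Treatment=max) = 0.14 + 0.04 + 0.17 = 0.35.
P(Treatment ∈ {high, max}) = 0.20 + 0.35 = 0.55; P(Response=partial, Treatment ∈ {high, max}) = 0.03 + 0.14 = 0.17.
P(Response=partial | Treatment ∈ {high, max}) = 0.17/0.55 = 0.3091.

0.3091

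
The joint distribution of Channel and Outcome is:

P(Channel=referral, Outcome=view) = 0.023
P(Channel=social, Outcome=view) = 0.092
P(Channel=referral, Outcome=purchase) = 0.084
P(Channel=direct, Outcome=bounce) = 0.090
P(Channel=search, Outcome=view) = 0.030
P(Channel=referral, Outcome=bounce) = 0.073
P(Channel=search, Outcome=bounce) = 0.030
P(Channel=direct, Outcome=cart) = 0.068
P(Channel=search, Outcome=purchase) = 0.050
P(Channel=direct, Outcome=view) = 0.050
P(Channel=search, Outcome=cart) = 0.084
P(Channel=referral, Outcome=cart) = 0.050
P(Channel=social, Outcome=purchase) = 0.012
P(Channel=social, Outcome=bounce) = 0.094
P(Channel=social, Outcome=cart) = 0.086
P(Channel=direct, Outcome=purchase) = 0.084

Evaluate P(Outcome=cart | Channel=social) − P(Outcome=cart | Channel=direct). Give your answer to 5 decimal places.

P(Channel=social) = 0.094 + 0.092 + 0.086 + 0.012 = 0.284; P(Outcome=cart | Channel=social) = 0.086/0.284 = 0.302817.
P(Channel=direct) = 0.090 + 0.050 + 0.068 + 0.084 = 0.292; P(Outcome=cart | Channel=direct) = 0.068/0.292 = 0.232877.
Difference = 0.06994.

0.06994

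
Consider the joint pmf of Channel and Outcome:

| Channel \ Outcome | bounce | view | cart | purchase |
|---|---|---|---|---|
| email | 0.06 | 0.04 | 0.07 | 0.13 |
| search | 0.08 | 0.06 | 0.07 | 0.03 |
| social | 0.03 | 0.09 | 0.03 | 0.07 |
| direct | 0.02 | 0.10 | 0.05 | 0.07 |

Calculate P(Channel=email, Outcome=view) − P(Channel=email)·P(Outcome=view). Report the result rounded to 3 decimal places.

P(Channel=email) = 0.06 + 0.04 + 0.07 + 0.13 = 0.30.
P(Outcome=view) = 0.04 + 0.06 + 0.09 + 0.10 = 0.29.
P(Channel=email, Outcome=view) − P(Channel=email)P(Outcome=view) = 0.04 − 0.30×0.29 = -0.047.

-0.047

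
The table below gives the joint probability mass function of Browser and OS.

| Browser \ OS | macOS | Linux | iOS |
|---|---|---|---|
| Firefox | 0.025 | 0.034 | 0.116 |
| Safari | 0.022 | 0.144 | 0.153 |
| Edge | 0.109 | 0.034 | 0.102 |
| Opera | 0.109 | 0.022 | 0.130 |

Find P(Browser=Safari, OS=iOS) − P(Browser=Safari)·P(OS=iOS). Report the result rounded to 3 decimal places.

P(Browser=Safari) = 0.022 + 0.144 + 0.153 = 0.319.
P(OS=iOS) = 0.116 + 0.153 + 0.102 + 0.130 = 0.501.
P(Browser=Safari, OS=iOS) − P(Browser=Safari)P(OS=iOS) = 0.153 − 0.319×0.501 = -0.007.

-0.007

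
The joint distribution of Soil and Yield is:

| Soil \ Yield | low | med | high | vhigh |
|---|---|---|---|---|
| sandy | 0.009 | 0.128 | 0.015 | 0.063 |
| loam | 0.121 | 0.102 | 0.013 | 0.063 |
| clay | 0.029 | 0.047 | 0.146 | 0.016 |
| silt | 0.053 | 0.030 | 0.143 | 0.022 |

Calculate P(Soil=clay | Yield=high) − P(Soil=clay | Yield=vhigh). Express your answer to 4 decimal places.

0.3630

P(Yield=high) = 0.015 + 0.013 + 0.146 + 0.143 = 0.317; P(Soil=clay | Yield=high) = 0.146/0.317 = 0.46057.
P(Yield=vhigh) = 0.063 + 0.063 + 0.016 + 0.022 = 0.164; P(Soil=clay | Yield=vhigh) = 0.016/0.164 = 0.09756.
Difference = 0.3630.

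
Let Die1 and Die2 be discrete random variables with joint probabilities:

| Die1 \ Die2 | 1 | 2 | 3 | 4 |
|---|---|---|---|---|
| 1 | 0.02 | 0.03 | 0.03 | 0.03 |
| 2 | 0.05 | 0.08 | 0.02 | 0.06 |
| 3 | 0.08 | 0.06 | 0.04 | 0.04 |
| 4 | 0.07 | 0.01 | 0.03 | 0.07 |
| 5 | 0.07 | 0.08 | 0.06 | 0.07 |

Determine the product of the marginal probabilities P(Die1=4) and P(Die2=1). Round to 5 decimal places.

P(Die1=4) = 0.07 + 0.01 + 0.03 + 0.07 = 0.18.
P(Die2=1) = 0.02 + 0.05 + 0.08 + 0.07 + 0.07 = 0.29.
Product: 0.18 × 0.29 = 0.05220.

0.05220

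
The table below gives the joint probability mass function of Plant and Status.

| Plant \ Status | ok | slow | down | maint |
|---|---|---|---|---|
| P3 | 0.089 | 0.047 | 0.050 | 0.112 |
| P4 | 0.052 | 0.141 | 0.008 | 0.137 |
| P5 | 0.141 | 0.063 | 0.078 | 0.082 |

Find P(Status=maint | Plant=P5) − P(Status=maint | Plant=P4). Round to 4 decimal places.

-0.1801

P(Plant=P5) = 0.141 + 0.063 + 0.078 + 0.082 = 0.364; P(Status=maint | Plant=P5) = 0.082/0.364 = 0.22527.
P(Plant=P4) = 0.052 + 0.141 + 0.008 + 0.137 = 0.338; P(Status=maint | Plant=P4) = 0.137/0.338 = 0.40533.
Difference = -0.1801.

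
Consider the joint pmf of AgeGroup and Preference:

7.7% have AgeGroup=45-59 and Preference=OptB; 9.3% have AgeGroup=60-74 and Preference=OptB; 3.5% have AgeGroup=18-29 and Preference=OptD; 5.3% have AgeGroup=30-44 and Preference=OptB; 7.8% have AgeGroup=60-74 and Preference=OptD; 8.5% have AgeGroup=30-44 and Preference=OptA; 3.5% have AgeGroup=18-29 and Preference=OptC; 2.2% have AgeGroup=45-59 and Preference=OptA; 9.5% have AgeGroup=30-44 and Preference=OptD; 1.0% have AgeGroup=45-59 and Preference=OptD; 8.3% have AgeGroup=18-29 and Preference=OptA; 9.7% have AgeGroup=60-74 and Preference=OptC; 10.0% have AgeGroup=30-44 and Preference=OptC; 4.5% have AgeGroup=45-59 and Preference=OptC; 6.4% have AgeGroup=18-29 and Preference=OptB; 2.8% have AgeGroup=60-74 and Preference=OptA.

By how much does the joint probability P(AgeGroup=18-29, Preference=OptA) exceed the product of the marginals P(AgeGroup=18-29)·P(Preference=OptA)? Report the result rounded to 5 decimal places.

P(AgeGroup=18-29) = 0.083 + 0.064 + 0.035 + 0.035 = 0.217.
P(Preference=OptA) = 0.083 + 0.085 + 0.022 + 0.028 = 0.218.
P(AgeGroup=18-29, Preference=OptA) − P(AgeGroup=18-29)P(Preference=OptA) = 0.083 − 0.217×0.218 = 0.03569.

0.03569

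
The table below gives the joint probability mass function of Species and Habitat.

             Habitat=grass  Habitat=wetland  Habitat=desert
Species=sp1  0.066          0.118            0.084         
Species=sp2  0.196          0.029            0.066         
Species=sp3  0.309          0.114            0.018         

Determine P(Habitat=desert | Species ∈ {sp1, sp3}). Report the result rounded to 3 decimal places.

0.144

P(Species=sp1) = 0.066 + 0.118 + 0.084 = 0.268.
P(Species=sp3) = 0.309 + 0.114 + 0.018 = 0.441.
P(Species ∈ {sp1, sp3}) = 0.268 + 0.441 = 0.709; P(Habitat=desert, Species ∈ {sp1, sp3}) = 0.084 + 0.018 = 0.102.
P(Habitat=desert | Species ∈ {sp1, sp3}) = 0.102/0.709 = 0.144.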